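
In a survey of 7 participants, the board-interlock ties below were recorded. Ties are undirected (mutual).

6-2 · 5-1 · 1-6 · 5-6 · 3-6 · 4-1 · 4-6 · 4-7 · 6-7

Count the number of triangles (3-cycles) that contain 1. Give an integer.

2

1's neighbors: 4, 5, and 6.
Neighbor pairs that are themselves tied: 1–4–6; 1–5–6. Each forms one triangle with 1, for 2 in total.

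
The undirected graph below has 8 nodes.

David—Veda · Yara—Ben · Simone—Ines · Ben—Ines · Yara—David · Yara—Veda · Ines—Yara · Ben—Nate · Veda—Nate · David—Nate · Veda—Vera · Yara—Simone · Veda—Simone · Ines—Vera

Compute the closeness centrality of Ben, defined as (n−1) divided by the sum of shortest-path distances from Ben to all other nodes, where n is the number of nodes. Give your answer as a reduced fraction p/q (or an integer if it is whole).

7/11

Distances from Ben: David:2, Ines:1, Nate:1, Simone:2, Veda:2, Vera:2, Yara:1. Sum = 11.
n = 8, so closeness = 7/11.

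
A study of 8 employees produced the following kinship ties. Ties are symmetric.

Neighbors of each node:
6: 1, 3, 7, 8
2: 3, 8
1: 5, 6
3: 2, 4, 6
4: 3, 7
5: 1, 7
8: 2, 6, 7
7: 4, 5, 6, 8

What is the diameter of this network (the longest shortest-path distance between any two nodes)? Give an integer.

3

Eccentricity of each node (its greatest distance to any other): 1:3, 2:3, 3:3, 4:3, 5:3, 6:2, 7:2, 8:2.
The maximum eccentricity is 3, realized for instance by the pair 3–5 via 3 – 4 – 7 – 5. So the diameter is 3.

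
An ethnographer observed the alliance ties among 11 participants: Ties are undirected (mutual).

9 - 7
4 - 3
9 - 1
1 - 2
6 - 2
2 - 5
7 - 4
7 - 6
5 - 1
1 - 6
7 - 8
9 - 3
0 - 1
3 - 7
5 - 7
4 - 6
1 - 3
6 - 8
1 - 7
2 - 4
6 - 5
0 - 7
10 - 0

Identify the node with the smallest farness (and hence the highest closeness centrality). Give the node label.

7

Farness (sum of distances to all others) for each node — 0:17, 1:13, 2:17, 3:17, 4:17, 5:17, 6:15, 7:12, 8:19, 9:18, 10:26.
The smallest farness is 12, for 7, so 7 has the highest closeness.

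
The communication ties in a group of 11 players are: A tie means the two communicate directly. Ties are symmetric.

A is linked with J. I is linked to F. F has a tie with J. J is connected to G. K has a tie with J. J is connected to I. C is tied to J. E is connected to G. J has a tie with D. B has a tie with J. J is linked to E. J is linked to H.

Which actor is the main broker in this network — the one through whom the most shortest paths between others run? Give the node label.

Unnormalized betweenness of each node: A:0, B:0, C:0, D:0, E:0, F:0, G:0, H:0, I:0, J:43, K:0.
J has the largest value, 43, making it the main broker — the node through which the most shortest paths run.

J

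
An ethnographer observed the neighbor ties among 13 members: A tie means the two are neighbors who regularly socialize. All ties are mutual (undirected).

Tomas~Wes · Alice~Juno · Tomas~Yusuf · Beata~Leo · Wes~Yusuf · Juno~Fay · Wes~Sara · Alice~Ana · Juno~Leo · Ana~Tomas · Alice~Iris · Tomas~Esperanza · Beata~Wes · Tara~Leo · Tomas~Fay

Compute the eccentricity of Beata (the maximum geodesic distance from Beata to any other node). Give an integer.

4

Distances from Beata: Alice:3, Ana:3, Esperanza:3, Fay:3, Iris:4, Juno:2, Leo:1, Sara:2, Tara:2, Tomas:2, Wes:1, Yusuf:2.
The largest is 4 (to Iris), so the eccentricity of Beata is 4.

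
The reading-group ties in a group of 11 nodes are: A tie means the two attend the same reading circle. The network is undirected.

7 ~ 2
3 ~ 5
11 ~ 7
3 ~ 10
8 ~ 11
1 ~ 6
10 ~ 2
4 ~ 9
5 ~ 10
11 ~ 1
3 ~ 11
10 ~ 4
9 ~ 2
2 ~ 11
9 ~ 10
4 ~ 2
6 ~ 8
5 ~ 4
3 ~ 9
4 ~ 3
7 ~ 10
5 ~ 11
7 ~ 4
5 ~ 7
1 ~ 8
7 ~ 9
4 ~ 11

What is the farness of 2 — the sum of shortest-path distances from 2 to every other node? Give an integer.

16

Distances from 2: 1:2, 3:2, 4:1, 5:2, 6:3, 7:1, 8:2, 9:1, 10:1, 11:1.
Sum = 2 + 2 + 1 + 2 + 3 + 1 + 2 + 1 + 1 + 1 = 16.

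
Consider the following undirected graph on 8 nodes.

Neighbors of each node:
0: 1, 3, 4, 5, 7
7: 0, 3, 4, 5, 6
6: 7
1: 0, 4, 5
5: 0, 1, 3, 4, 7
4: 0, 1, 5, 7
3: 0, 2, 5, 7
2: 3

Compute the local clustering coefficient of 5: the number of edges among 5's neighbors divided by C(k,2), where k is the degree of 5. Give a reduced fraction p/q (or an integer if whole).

7/10

5's neighbors: 0, 1, 3, 4, and 7 (k = 5).
Possible neighbor pairs: C(5,2) = 10. Edges among them: 0–1, 0–3, 0–4, 0–7, 1–4, 3–7, 4–7 → e = 7.
Clustering(5) = 7/10.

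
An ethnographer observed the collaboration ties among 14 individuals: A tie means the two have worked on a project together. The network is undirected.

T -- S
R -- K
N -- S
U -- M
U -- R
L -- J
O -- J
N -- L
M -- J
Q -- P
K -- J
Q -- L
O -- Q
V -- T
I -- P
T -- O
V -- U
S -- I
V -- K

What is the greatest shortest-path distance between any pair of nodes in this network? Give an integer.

5

Eccentricity of each node (its greatest distance to any other): I:5, J:4, K:4, L:3, M:5, N:4, O:3, P:5, Q:4, R:5, S:4, T:3, U:5, V:4.
The maximum eccentricity is 5, realized for instance by the pair M–I via M – J – O – Q – P – I. So the diameter is 5.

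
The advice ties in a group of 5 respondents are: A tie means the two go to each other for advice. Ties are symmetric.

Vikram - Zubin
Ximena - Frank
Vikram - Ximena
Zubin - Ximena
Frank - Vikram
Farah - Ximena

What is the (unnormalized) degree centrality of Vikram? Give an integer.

Vikram is directly tied to Frank, Ximena, and Zubin. That is 3 neighbors, so the degree of Vikram is 3.

3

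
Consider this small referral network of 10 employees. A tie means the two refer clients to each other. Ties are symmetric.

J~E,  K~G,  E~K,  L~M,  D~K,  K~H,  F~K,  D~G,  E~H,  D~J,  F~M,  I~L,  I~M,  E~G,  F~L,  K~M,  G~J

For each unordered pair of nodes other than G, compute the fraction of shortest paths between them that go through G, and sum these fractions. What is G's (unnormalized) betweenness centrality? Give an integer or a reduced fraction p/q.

Pairs whose geodesics pass through G — I–J: 1/3; F–J: 1/3; L–J: 2/6; M–J: 1/3; K–J: 1/3; E–D: 1/3.
All other pairs contribute 0.
Summing the contributions gives betweenness(G) = 2.

2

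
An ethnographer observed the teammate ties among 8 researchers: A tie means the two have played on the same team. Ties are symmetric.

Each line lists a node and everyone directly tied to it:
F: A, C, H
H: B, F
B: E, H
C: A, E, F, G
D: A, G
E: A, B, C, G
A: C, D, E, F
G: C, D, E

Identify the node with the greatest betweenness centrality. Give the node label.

Unnormalized betweenness of each node: A:4, B:3/2, C:7/3, D:1/3, E:29/6, F:7/2, G:3/2, H:1.
E has the largest value, 29/6, making it the main broker — the node through which the most shortest paths run.

E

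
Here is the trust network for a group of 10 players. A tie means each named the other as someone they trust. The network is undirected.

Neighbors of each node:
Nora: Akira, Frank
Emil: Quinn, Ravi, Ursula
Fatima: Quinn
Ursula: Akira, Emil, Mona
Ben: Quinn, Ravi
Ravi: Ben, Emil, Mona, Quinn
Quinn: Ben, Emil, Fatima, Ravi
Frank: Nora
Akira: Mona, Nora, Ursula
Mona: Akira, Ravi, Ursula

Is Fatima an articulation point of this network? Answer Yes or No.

No

Even without Fatima, every remaining node can still reach every other (the residual graph is connected), so Fatima is not a cut vertex.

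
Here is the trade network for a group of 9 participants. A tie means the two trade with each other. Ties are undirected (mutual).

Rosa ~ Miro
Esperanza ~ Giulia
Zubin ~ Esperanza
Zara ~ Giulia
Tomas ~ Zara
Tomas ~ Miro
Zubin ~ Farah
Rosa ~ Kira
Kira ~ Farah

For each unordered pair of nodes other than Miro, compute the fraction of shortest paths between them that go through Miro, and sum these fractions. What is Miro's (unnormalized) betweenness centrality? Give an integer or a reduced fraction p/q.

6

Pairs whose geodesics pass through Miro — Farah–Tomas: 1; Giulia–Rosa: 1; Zara–Rosa: 1; Zara–Kira: 1; Tomas–Rosa: 1; Tomas–Kira: 1.
All other pairs contribute 0.
Summing the contributions gives betweenness(Miro) = 6.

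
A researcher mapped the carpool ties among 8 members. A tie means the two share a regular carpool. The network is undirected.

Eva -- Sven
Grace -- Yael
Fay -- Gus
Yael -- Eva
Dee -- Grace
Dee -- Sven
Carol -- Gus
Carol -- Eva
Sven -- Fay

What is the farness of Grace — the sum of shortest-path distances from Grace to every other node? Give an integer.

Distances from Grace: Carol:3, Dee:1, Eva:2, Fay:3, Gus:4, Sven:2, Yael:1.
Sum = 3 + 1 + 2 + 3 + 4 + 2 + 1 = 16.

16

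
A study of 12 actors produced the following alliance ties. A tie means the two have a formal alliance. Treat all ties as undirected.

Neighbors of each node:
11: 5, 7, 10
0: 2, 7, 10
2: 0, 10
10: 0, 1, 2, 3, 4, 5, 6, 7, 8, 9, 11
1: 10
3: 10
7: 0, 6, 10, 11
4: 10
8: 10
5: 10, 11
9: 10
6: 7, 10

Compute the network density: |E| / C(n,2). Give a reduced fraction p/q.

There are 16 edges and 12 nodes, so the maximum possible is C(12,2) = 66.
Density = 16/66 = 8/33.

8/33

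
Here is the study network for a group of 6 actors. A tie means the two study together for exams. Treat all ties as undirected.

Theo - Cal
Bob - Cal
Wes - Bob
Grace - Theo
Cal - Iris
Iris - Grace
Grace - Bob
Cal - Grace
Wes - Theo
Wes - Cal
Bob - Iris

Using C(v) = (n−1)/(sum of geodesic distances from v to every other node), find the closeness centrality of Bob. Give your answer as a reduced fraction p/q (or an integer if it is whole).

5/6

Distances from Bob: Cal:1, Grace:1, Iris:1, Theo:2, Wes:1. Sum = 6.
n = 6, so closeness = 5/6.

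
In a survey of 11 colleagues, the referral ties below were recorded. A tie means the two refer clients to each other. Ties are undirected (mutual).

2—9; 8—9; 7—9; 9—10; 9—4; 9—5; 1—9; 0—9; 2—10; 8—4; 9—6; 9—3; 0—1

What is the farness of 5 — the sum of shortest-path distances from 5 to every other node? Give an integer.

19

Distances from 5: 0:2, 1:2, 2:2, 3:2, 4:2, 6:2, 7:2, 8:2, 9:1, 10:2.
Sum = 2 + 2 + 2 + 2 + 2 + 2 + 2 + 2 + 1 + 2 = 19.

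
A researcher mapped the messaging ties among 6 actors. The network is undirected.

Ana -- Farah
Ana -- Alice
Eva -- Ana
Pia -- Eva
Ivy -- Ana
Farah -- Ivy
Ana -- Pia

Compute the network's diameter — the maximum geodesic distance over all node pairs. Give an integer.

2

Eccentricity of each node (its greatest distance to any other): Alice:2, Ana:1, Eva:2, Farah:2, Ivy:2, Pia:2.
The maximum eccentricity is 2, realized for instance by the pair Farah–Eva via Farah – Ana – Eva. So the diameter is 2.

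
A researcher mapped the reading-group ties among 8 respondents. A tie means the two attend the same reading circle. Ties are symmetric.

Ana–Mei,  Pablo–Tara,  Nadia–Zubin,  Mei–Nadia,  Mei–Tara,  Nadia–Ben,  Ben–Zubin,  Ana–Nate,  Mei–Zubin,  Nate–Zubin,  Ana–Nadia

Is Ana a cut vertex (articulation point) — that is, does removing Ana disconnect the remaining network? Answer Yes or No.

No

Even without Ana, every remaining node can still reach every other (the residual graph is connected), so Ana is not a cut vertex.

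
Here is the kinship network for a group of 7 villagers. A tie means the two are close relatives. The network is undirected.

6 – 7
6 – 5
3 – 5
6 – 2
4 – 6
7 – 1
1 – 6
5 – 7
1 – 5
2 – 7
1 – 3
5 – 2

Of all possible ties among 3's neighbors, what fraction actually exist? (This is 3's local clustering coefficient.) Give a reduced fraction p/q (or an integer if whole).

1

3's neighbors: 1 and 5 (k = 2).
Possible neighbor pairs: C(2,2) = 1. Edges among them: 1–5 → e = 1.
Clustering(3) = 1/1.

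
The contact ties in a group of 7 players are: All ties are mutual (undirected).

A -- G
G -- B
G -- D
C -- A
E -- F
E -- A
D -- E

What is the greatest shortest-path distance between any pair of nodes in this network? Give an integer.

4

Eccentricity of each node (its greatest distance to any other): A:2, B:4, C:3, D:3, E:3, F:4, G:3.
The maximum eccentricity is 4, realized for instance by the pair B–F via B – G – D – E – F. So the diameter is 4.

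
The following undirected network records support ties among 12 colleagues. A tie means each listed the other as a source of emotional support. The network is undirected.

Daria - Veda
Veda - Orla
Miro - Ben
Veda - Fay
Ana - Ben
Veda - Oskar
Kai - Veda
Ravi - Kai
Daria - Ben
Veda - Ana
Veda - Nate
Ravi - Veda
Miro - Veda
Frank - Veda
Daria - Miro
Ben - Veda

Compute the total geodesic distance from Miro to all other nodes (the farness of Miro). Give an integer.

Distances from Miro: Ana:2, Ben:1, Daria:1, Fay:2, Frank:2, Kai:2, Nate:2, Orla:2, Oskar:2, Ravi:2, Veda:1.
Sum = 2 + 1 + 1 + 2 + 2 + 2 + 2 + 2 + 2 + 2 + 1 = 19.

19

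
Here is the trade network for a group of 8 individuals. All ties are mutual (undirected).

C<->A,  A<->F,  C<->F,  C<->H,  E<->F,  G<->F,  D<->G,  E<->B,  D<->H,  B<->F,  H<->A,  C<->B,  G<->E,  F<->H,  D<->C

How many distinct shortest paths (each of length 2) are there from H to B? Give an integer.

2

The shortest distance is 2. The length-2 paths are: H–F–B; H–C–B.
That gives 2 distinct shortest paths.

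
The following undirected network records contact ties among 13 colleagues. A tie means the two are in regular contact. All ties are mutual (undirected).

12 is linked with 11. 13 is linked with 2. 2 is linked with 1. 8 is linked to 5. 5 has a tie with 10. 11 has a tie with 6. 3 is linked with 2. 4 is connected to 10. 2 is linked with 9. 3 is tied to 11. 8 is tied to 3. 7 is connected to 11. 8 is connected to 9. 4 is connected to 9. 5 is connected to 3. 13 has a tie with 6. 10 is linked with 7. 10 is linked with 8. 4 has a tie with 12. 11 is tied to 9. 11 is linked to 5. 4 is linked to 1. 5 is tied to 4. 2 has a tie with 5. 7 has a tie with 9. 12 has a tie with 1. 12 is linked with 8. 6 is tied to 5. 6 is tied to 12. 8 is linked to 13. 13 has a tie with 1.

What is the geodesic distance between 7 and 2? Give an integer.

2

One shortest route is 7 – 9 – 2, which uses 2 edges, and 7 and 2 are not directly tied, so nothing shorter exists. So d(7,2) = 2.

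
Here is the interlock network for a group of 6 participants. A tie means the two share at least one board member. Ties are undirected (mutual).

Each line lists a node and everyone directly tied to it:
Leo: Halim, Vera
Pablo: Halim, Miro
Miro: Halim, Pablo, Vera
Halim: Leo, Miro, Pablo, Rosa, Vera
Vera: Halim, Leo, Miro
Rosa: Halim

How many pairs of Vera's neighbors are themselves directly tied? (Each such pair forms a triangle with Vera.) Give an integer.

Vera's neighbors: Halim, Leo, and Miro.
Neighbor pairs that are themselves tied: Vera–Halim–Leo; Vera–Halim–Miro. Each forms one triangle with Vera, for 2 in total.

2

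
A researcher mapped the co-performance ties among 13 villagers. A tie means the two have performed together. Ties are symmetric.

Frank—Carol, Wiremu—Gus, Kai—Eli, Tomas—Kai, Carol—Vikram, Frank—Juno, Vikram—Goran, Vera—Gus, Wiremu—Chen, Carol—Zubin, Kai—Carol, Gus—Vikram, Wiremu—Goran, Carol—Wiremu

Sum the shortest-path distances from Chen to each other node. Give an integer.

Distances from Chen: Carol:2, Eli:4, Frank:3, Goran:2, Gus:2, Juno:4, Kai:3, Tomas:4, Vera:3, Vikram:3, Wiremu:1, Zubin:3.
Sum = 2 + 4 + 3 + 2 + 2 + 4 + 3 + 4 + 3 + 3 + 1 + 3 = 34.

34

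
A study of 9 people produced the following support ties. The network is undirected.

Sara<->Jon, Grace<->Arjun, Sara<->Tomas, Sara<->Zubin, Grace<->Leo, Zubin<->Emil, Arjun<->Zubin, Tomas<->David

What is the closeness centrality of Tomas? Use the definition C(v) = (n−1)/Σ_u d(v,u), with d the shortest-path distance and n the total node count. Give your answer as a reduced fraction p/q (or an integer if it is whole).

Distances from Tomas: Arjun:3, David:1, Emil:3, Grace:4, Jon:2, Leo:5, Sara:1, Zubin:2. Sum = 21.
n = 9, so closeness = 8/21.

8/21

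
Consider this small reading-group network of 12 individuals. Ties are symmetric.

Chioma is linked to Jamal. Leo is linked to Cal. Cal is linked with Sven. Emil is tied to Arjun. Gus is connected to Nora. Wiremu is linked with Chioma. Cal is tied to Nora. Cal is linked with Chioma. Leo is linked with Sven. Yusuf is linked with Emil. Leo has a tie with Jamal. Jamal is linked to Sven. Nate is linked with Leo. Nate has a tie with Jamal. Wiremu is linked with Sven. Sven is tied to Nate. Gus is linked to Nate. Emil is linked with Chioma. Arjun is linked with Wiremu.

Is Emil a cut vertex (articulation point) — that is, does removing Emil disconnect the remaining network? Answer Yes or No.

Removing Emil leaves {Arjun, Cal, Chioma, Gus, Jamal, Leo, Nate, Nora, Sven, and Wiremu} with no path to {Yusuf}, so the network splits into 2 components. Emil is a cut vertex.

Yes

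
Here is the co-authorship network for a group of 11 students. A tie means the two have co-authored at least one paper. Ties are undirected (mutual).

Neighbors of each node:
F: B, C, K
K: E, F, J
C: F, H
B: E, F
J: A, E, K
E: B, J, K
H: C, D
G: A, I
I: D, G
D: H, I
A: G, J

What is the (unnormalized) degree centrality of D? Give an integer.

2

D is directly tied to H and I. That is 2 neighbors, so the degree of D is 2.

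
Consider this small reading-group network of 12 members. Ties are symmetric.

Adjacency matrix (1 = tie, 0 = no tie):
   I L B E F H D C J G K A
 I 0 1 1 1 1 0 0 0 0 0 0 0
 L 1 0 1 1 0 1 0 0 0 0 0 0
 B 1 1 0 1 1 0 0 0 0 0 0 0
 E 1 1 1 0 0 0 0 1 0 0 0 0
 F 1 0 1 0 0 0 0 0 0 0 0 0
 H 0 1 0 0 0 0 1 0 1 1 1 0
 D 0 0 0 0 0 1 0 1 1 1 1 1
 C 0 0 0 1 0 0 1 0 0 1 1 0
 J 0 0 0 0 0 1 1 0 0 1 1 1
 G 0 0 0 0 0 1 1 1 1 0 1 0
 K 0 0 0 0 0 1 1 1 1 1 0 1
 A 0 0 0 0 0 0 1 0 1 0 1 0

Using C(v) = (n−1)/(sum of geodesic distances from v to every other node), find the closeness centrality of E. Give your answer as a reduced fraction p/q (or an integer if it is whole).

11/20

Distances from E: A:3, B:1, C:1, D:2, F:2, G:2, H:2, I:1, J:3, K:2, L:1. Sum = 20.
n = 12, so closeness = 11/20.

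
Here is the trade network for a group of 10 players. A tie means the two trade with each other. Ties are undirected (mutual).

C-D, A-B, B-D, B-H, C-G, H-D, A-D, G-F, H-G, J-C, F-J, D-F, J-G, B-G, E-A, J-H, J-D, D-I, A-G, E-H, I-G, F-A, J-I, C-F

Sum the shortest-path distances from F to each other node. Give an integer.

Distances from F: A:1, B:2, C:1, D:1, E:2, G:1, H:2, I:2, J:1.
Sum = 1 + 2 + 1 + 1 + 2 + 1 + 2 + 2 + 1 = 13.

13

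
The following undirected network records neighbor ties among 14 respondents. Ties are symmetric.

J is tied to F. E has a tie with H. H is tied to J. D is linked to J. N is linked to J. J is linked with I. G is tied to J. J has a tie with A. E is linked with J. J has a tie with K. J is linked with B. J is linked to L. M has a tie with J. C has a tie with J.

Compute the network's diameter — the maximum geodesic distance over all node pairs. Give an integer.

Eccentricity of each node (its greatest distance to any other): A:2, B:2, C:2, D:2, E:2, F:2, G:2, H:2, I:2, J:1, K:2, L:2, M:2, N:2.
The maximum eccentricity is 2, realized for instance by the pair I–G via I – J – G. So the diameter is 2.

2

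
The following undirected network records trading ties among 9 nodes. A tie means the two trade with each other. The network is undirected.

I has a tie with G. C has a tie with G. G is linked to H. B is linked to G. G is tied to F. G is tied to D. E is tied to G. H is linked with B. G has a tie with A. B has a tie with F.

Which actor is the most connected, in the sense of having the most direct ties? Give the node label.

G

Degrees — A:1, B:3, C:1, D:1, E:1, F:2, G:8, H:2, I:1.
The maximum is 8, attained only by G.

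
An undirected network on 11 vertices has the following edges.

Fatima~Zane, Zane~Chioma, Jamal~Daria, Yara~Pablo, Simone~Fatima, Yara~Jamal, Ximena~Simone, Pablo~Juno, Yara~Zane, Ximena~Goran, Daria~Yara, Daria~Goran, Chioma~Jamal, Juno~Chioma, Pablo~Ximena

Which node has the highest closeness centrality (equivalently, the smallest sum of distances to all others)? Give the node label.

Yara

Farness (sum of distances to all others) for each node — Chioma:20, Daria:20, Fatima:23, Goran:22, Jamal:21, Juno:22, Pablo:18, Simone:24, Ximena:20, Yara:17, Zane:19.
The smallest farness is 17, for Yara, so Yara has the highest closeness.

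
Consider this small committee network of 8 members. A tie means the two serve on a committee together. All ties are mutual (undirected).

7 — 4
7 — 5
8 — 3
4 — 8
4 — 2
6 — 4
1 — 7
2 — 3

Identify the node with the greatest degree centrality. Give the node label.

4

Degrees — 1:1, 2:2, 3:2, 4:4, 5:1, 6:1, 7:3, 8:2.
The maximum is 4, attained only by 4.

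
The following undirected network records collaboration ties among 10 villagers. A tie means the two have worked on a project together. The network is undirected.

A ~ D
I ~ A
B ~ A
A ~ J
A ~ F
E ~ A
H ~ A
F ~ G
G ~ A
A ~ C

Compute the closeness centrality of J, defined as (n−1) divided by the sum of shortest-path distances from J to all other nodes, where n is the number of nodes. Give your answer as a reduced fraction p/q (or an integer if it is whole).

Distances from J: A:1, B:2, C:2, D:2, E:2, F:2, G:2, H:2, I:2. Sum = 17.
n = 10, so closeness = 9/17.

9/17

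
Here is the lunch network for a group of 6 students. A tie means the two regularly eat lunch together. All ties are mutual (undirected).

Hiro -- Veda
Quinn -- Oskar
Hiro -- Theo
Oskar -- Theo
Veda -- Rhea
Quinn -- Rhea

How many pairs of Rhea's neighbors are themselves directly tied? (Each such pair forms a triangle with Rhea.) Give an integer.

0

Rhea's neighbors are Quinn and Veda, but none of them are tied to each other, so no triangle contains Rhea.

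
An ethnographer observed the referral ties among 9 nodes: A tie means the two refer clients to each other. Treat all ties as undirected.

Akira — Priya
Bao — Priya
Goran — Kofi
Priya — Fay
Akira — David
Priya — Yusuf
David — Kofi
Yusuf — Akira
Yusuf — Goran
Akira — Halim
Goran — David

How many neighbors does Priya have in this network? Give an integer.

4

Priya is directly tied to Akira, Bao, Fay, and Yusuf. That is 4 neighbors, so the degree of Priya is 4.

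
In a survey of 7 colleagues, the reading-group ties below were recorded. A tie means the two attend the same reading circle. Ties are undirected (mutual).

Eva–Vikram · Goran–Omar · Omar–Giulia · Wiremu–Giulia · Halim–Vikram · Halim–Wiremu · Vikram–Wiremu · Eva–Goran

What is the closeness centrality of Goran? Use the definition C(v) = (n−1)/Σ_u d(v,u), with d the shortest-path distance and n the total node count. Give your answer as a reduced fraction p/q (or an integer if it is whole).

Distances from Goran: Eva:1, Giulia:2, Halim:3, Omar:1, Vikram:2, Wiremu:3. Sum = 12.
n = 7, so closeness = 6/12 = 1/2.

1/2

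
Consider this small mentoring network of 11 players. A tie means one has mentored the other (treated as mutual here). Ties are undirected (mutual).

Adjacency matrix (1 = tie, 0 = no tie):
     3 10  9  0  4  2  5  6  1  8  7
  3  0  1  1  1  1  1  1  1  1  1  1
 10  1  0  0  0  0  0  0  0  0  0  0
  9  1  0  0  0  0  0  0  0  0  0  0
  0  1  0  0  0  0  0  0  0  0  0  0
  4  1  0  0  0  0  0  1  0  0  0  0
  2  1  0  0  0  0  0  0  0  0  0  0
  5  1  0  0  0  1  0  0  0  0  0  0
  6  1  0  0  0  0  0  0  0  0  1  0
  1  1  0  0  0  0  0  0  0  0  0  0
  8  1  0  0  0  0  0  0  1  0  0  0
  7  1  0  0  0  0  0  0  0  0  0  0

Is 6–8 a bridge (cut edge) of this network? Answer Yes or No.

Even without that edge, 6 still reaches 8 via 6 – 3 – 8, so the network stays connected. Not a bridge.

No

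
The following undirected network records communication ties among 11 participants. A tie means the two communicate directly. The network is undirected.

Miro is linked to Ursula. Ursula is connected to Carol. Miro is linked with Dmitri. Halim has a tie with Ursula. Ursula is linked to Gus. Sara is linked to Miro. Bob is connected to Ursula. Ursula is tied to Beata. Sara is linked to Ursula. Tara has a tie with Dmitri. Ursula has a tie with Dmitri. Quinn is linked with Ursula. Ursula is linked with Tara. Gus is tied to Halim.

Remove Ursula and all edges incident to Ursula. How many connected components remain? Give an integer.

6

Without Ursula, the remaining ties split the others into: {Dmitri, Miro, Sara, Tara}; {Quinn}; {Carol}; {Bob}; {Gus, Halim}; {Beata}.
That's 6 separate components.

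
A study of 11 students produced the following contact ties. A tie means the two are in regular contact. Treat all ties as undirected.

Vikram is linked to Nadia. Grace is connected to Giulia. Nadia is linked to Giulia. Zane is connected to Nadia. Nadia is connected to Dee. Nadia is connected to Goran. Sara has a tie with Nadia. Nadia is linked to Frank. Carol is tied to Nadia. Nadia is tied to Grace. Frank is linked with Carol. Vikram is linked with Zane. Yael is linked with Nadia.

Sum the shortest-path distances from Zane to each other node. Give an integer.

18

Distances from Zane: Carol:2, Dee:2, Frank:2, Giulia:2, Goran:2, Grace:2, Nadia:1, Sara:2, Vikram:1, Yael:2.
Sum = 2 + 2 + 2 + 2 + 2 + 2 + 1 + 2 + 1 + 2 = 18.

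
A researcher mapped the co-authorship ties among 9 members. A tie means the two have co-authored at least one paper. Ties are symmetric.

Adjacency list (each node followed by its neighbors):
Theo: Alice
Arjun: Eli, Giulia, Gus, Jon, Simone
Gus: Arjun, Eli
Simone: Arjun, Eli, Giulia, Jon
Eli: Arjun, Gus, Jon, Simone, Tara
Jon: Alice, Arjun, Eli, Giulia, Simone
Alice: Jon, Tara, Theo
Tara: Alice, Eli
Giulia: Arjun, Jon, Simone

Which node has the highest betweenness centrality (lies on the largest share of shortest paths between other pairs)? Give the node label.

Unnormalized betweenness of each node: Alice:31/4, Arjun:13/4, Eli:79/12, Giulia:0, Gus:0, Jon:55/6, Simone:7/12, Tara:5/3, Theo:0.
Jon has the largest value, 55/6, making it the main broker — the node through which the most shortest paths run.

Jon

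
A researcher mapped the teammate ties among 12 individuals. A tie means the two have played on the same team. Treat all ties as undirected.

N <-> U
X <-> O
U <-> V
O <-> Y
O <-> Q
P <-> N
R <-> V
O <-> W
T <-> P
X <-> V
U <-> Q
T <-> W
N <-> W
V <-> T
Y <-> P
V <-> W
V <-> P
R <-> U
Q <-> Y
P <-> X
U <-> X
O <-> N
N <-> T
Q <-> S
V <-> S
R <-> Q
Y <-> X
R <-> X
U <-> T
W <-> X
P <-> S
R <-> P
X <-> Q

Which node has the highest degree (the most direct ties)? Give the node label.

Degrees — N:5, O:5, P:7, Q:6, R:5, S:3, T:5, U:6, V:7, W:5, X:8, Y:4.
The maximum is 8, attained only by X.

X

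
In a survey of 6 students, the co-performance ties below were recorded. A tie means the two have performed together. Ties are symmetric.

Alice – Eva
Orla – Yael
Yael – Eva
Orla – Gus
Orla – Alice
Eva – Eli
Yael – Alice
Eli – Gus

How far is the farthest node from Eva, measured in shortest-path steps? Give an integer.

Distances from Eva: Alice:1, Eli:1, Gus:2, Orla:2, Yael:1.
The largest is 2 (to Gus and Orla), so the eccentricity of Eva is 2.

2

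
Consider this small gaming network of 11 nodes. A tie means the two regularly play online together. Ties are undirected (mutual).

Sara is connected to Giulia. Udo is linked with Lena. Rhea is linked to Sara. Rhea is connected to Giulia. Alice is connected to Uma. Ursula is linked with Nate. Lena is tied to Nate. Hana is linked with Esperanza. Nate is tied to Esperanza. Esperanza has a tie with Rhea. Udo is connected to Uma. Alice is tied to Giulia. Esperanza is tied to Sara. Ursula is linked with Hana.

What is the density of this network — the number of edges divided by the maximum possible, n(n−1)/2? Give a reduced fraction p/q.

There are 14 edges and 11 nodes, so the maximum possible is C(11,2) = 55.
Density = 14/55.

14/55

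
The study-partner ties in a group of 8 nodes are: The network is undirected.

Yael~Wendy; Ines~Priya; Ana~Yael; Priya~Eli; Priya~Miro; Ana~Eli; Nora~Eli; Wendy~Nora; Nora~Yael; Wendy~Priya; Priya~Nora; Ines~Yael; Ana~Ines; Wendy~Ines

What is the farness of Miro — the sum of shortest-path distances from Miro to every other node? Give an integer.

Distances from Miro: Ana:3, Eli:2, Ines:2, Nora:2, Priya:1, Wendy:2, Yael:3.
Sum = 3 + 2 + 2 + 2 + 1 + 2 + 3 = 15.

15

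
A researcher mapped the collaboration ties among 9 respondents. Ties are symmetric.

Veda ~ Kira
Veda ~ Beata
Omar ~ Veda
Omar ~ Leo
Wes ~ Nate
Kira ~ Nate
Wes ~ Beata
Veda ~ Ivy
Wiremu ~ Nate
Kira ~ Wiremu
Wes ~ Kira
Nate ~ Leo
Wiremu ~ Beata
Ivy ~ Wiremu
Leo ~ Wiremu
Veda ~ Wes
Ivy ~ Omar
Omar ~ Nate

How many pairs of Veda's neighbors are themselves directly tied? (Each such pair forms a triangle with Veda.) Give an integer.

Veda's neighbors: Beata, Ivy, Kira, Omar, and Wes.
Neighbor pairs that are themselves tied: Veda–Beata–Wes; Veda–Ivy–Omar; Veda–Kira–Wes. Each forms one triangle with Veda, for 3 in total.

3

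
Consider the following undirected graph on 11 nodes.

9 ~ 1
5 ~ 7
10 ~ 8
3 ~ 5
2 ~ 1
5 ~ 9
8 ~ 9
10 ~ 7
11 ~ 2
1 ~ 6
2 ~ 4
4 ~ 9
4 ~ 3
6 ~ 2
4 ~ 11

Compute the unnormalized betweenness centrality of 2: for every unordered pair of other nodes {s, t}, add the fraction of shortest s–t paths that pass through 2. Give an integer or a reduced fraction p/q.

Pairs whose geodesics pass through 2 — 3–6: 1; 3–1: 1/3; 4–6: 1; 4–1: 1/2; 11–6: 1; 11–1: 1.
All other pairs contribute 0.
Summing the contributions gives betweenness(2) = 29/6.

29/6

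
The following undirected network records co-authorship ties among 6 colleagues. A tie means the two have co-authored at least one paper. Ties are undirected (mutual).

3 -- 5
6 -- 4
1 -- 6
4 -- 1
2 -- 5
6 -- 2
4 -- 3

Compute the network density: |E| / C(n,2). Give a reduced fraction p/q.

There are 7 edges and 6 nodes, so the maximum possible is C(6,2) = 15.
Density = 7/15.

7/15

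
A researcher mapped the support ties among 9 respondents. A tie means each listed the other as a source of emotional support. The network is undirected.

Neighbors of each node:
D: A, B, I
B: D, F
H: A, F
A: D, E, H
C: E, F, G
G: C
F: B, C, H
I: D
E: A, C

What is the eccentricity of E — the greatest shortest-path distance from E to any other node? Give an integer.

3

Distances from E: A:1, B:3, C:1, D:2, F:2, G:2, H:2, I:3.
The largest is 3 (to B and I), so the eccentricity of E is 3.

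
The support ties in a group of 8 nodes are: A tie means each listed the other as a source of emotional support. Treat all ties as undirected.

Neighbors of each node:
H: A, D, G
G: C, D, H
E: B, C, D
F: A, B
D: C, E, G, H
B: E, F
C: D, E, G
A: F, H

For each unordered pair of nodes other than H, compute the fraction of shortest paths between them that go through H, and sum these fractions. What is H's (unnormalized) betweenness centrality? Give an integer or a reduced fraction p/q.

5

Pairs whose geodesics pass through H — D–F: 1/2; D–A: 1; E–A: 1/2; F–G: 1; A–G: 1; A–C: 2/2.
All other pairs contribute 0.
Summing the contributions gives betweenness(H) = 5.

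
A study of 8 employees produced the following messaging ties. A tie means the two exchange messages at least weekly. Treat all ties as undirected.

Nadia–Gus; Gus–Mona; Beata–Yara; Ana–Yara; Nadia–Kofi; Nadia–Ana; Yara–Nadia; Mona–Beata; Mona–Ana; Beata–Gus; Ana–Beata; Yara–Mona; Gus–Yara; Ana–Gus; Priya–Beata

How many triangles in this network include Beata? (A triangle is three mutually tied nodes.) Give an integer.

Beata's neighbors: Ana, Gus, Mona, Priya, and Yara.
Neighbor pairs that are themselves tied: Beata–Ana–Gus; Beata–Ana–Mona; Beata–Ana–Yara; Beata–Gus–Mona; Beata–Gus–Yara; Beata–Mona–Yara. Each forms one triangle with Beata, for 6 in total.

6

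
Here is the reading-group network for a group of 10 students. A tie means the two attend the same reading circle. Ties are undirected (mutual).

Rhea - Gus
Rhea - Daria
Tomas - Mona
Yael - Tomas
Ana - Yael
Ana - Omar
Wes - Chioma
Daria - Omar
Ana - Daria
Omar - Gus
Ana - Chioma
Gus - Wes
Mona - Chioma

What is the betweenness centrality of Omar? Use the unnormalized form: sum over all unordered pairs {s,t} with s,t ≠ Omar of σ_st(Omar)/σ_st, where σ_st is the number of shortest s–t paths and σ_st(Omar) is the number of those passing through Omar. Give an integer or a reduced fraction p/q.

10/3

Pairs whose geodesics pass through Omar — Wes–Daria: 1/3; Gus–Daria: 1/2; Gus–Ana: 1; Gus–Yael: 1; Gus–Tomas: 1/2.
All other pairs contribute 0.
Summing the contributions gives betweenness(Omar) = 10/3.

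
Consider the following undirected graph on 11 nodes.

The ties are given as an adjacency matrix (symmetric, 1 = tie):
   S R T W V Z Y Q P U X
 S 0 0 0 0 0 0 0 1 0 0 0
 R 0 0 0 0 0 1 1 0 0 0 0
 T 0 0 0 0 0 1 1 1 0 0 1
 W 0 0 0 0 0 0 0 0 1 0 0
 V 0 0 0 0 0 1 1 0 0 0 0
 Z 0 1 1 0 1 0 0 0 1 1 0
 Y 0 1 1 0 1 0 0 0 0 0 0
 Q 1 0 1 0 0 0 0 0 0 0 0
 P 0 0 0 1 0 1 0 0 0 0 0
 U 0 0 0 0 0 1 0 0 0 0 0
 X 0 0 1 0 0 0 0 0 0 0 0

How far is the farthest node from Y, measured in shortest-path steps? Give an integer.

4

Distances from Y: P:3, Q:2, R:1, S:3, T:1, U:3, V:1, W:4, X:2, Z:2.
The largest is 4 (to W), so the eccentricity of Y is 4.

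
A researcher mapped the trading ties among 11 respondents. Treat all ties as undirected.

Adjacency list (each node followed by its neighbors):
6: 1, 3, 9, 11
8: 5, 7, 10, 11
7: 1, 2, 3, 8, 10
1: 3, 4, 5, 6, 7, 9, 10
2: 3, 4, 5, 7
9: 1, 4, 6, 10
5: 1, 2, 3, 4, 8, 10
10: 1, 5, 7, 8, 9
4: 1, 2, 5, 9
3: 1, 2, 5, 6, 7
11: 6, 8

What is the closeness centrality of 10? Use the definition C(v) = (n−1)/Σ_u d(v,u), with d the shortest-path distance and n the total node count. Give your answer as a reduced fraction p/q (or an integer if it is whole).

Distances from 10: 1:1, 2:2, 3:2, 4:2, 5:1, 6:2, 7:1, 8:1, 9:1, 11:2. Sum = 15.
n = 11, so closeness = 10/15 = 2/3.

2/3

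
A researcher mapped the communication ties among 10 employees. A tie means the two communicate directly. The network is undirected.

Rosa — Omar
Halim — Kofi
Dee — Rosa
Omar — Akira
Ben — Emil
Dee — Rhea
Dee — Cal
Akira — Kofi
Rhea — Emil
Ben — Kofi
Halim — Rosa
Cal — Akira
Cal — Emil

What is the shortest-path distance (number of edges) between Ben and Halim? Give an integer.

One shortest route is Ben – Kofi – Halim, which uses 2 edges, and Ben and Halim are not directly tied, so nothing shorter exists. So d(Ben,Halim) = 2.

2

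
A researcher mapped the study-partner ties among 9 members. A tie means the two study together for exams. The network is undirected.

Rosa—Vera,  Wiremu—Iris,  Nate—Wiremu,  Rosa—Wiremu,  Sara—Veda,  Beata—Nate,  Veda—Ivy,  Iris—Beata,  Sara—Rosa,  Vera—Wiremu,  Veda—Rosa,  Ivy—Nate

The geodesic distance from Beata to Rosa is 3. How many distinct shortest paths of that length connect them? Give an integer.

The shortest distance is 3. The length-3 paths are: Beata–Nate–Wiremu–Rosa; Beata–Iris–Wiremu–Rosa.
That gives 2 distinct shortest paths.

2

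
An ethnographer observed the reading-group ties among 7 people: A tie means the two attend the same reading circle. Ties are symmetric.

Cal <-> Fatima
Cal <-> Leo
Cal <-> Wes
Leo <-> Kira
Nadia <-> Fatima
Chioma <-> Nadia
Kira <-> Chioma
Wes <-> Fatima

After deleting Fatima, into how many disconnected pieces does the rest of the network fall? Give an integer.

Fatima's neighbors (Cal, Nadia, and Wes) remain reachable from one another through other ties, so the rest of the network stays in one piece.

1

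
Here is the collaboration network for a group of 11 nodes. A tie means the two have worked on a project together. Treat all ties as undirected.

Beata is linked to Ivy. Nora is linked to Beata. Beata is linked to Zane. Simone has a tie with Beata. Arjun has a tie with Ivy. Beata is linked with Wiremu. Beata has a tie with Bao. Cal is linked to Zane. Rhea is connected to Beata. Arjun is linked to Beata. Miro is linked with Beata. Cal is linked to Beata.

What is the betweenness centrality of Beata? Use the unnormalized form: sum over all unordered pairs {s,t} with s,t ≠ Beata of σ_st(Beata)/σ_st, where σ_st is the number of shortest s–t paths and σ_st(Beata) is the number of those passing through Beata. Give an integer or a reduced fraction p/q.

Pairs whose geodesics pass through Beata — Rhea–Cal: 1; Rhea–Zane: 1; Rhea–Arjun: 1; Rhea–Bao: 1; Rhea–Miro: 1; Rhea–Nora: 1; Rhea–Ivy: 1; Rhea–Wiremu: 1; Rhea–Simone: 1; Cal–Arjun: 1; Cal–Bao: 1; Cal–Miro: 1; Cal–Nora: 1; Cal–Ivy: 1 … (+29 more pairs).
All other pairs contribute 0.
Summing the contributions gives betweenness(Beata) = 43.

43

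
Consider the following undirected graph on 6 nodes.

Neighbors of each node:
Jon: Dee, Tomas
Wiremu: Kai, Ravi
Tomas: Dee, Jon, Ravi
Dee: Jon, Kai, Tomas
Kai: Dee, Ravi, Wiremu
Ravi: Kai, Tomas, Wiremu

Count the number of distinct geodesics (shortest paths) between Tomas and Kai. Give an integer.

The shortest distance is 2. The length-2 paths are: Tomas–Dee–Kai; Tomas–Ravi–Kai.
That gives 2 distinct shortest paths.

2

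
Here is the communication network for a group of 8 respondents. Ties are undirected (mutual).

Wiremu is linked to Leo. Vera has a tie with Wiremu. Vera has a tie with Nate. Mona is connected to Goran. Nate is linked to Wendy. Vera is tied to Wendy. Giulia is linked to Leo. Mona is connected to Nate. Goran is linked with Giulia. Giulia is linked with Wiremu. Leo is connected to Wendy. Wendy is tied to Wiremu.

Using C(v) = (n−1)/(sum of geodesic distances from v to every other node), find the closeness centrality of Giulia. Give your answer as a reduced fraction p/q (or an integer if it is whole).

7/12

Distances from Giulia: Goran:1, Leo:1, Mona:2, Nate:3, Vera:2, Wendy:2, Wiremu:1. Sum = 12.
n = 8, so closeness = 7/12.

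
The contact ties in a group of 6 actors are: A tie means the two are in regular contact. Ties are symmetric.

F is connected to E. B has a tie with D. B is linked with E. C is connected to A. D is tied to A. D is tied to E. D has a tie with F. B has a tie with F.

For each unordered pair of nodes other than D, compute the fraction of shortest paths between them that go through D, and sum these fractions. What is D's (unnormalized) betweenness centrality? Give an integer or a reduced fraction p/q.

6

Pairs whose geodesics pass through D — A–F: 1; A–E: 1; A–B: 1; C–F: 1; C–E: 1; C–B: 1.
All other pairs contribute 0.
Summing the contributions gives betweenness(D) = 6.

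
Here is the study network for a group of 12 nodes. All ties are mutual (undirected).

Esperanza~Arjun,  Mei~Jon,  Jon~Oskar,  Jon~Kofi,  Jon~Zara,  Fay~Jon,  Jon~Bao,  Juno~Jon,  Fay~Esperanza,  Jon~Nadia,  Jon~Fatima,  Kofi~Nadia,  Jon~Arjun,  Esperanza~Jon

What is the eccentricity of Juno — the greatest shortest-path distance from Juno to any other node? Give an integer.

Distances from Juno: Arjun:2, Bao:2, Esperanza:2, Fatima:2, Fay:2, Jon:1, Kofi:2, Mei:2, Nadia:2, Oskar:2, Zara:2.
The largest is 2 (to Arjun, Fay, Bao, Esperanza, Oskar, Mei, Kofi, Fatima, Zara, and Nadia), so the eccentricity of Juno is 2.

2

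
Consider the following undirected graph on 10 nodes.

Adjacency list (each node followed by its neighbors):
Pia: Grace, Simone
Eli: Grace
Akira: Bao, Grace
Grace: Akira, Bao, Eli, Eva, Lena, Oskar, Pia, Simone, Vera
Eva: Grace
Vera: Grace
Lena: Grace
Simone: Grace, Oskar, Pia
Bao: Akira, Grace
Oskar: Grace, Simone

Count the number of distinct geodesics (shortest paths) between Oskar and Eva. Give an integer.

The shortest distance is 2, and the only length-2 path is Oskar–Grace–Eva. So there is exactly 1 shortest path.

1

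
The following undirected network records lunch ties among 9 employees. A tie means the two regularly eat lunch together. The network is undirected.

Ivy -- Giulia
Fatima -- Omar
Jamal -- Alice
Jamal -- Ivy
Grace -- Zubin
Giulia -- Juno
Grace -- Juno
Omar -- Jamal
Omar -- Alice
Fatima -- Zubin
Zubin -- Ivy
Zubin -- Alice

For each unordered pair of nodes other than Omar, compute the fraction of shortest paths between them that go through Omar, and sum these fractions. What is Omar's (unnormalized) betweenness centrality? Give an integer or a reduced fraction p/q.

Pairs whose geodesics pass through Omar — Fatima–Alice: 1/2; Fatima–Jamal: 1.
All other pairs contribute 0.
Summing the contributions gives betweenness(Omar) = 3/2.

3/2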